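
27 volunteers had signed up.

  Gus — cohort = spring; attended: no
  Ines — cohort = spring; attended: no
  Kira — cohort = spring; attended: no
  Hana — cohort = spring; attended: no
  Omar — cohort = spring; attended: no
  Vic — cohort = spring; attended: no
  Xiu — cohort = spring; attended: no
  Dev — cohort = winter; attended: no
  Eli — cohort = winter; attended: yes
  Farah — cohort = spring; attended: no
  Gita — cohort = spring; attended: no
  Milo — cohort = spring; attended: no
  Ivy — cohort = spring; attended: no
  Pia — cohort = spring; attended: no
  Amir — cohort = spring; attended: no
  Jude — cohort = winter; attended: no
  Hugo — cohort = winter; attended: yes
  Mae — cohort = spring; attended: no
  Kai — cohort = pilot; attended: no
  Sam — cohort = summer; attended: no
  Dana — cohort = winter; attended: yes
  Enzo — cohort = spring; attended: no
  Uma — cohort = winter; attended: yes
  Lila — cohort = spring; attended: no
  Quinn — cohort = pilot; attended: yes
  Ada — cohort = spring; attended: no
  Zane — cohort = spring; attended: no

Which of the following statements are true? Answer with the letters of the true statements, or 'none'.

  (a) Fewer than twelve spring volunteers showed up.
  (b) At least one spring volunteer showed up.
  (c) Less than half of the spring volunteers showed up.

|A| = 18, |A ∩ B| = 0, |A ∖ B| = 18.
(a) |A ∩ B| < 12: holds.
(b) A ∩ B ≠ ∅ (|A ∩ B| ≥ 1): fails.
(c) |A ∩ B| < |A ∖ B|: holds.

(a), (c)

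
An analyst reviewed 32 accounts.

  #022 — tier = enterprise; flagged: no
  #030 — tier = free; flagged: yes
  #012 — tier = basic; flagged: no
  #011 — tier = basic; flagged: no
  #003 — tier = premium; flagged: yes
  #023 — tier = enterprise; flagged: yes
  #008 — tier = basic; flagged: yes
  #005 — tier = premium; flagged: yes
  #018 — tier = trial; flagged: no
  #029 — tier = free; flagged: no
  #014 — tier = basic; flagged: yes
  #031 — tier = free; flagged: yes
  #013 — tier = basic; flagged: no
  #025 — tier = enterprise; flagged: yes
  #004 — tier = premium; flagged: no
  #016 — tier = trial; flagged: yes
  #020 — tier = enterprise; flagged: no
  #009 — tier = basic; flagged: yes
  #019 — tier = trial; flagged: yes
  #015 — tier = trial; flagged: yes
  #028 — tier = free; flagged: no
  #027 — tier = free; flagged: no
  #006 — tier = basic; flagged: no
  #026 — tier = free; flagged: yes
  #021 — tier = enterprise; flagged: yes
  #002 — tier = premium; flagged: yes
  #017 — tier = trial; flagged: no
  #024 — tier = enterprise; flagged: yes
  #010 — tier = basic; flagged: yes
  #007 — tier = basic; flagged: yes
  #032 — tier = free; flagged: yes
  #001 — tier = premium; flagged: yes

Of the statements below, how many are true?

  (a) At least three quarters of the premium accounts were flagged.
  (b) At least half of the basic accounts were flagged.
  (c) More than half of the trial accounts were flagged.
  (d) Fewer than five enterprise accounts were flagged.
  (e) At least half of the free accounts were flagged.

(a) premium: |A| = 5, |A ∩ B| = 4; needs |A ∩ B| / |A| ≥ 3/4 — true.
(b) basic: |A| = 9, |A ∩ B| = 5; needs |A ∩ B| ≥ |A ∖ B| — true.
(c) trial: |A| = 5, |A ∩ B| = 3; needs |A ∩ B| > |A ∖ B| — true.
(d) enterprise: |A| = 6, |A ∩ B| = 4; needs |A ∩ B| < 5 — true.
(e) free: |A| = 7, |A ∩ B| = 4; needs |A ∩ B| ≥ |A ∖ B| — true.

5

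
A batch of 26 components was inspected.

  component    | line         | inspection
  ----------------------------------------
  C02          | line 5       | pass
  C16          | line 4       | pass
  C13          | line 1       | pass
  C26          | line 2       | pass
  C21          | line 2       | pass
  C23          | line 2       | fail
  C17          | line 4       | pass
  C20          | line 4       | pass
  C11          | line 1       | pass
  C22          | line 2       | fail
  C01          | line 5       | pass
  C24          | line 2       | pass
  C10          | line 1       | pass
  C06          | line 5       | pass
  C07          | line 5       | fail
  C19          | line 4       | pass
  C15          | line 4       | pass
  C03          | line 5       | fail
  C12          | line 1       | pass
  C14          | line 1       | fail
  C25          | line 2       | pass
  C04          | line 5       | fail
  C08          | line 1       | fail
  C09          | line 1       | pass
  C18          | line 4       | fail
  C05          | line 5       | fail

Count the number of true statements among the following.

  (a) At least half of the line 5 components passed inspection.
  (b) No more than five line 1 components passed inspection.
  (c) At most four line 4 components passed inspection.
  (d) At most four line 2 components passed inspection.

(a) line 5: |A| = 7, |A ∩ B| = 3; needs |A ∩ B| ≥ |A ∖ B| — false.
(b) line 1: |A| = 7, |A ∩ B| = 5; needs |A ∩ B| ≤ 5 — true.
(c) line 4: |A| = 6, |A ∩ B| = 5; needs |A ∩ B| ≤ 4 — false.
(d) line 2: |A| = 6, |A ∩ B| = 4; needs |A ∩ B| ≤ 4 — true.

2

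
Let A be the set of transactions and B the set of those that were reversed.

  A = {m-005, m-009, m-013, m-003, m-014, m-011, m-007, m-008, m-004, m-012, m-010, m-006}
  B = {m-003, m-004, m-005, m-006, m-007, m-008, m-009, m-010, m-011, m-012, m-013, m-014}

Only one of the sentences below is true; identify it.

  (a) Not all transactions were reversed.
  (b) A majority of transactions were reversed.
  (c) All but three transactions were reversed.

(b)

|A| = 12, |A ∩ B| = 12, |A ∖ B| = 0.
(a) requires A ⊄ B (|A ∖ B| ≥ 1): false.
(b) requires |A ∩ B| > |A ∖ B|: true.
(c) requires |A ∖ B| = 3: false.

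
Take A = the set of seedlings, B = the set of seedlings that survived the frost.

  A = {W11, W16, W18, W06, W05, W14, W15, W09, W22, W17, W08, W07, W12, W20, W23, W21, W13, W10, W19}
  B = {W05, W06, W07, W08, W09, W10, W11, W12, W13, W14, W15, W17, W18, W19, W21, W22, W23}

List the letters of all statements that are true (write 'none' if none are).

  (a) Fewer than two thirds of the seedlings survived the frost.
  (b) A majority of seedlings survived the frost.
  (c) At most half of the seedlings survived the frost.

|A| = 19, |A ∩ B| = 17, |A ∖ B| = 2.
(a) |A ∩ B| / |A| < 2/3: fails.
(b) |A ∩ B| > |A ∖ B|: holds.
(c) |A ∩ B| ≤ |A ∖ B|: fails.

(b)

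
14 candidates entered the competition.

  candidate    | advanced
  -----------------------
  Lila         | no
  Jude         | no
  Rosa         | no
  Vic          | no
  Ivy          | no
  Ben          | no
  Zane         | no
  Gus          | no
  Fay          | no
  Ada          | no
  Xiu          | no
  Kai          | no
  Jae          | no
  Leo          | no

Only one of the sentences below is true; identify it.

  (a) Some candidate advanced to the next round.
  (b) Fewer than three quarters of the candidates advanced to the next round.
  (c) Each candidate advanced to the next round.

(b)

|A| = 14, |A ∩ B| = 0, |A ∖ B| = 14.
(a) requires A ∩ B ≠ ∅ (|A ∩ B| ≥ 1): false.
(b) requires |A ∩ B| / |A| < 3/4: true.
(c) requires A ⊆ B, i.e. every element of A is in B (|A ∖ B| = 0): false.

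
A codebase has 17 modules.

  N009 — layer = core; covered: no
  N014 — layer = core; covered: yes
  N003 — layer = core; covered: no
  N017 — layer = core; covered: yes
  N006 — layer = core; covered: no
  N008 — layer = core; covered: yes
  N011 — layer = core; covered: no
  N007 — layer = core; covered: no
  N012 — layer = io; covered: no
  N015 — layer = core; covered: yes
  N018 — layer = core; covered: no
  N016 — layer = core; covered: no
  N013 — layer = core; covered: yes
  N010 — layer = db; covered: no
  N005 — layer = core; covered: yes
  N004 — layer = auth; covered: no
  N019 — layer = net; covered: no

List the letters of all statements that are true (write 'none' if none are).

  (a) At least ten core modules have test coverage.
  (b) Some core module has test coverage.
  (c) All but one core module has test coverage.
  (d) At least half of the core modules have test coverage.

|A| = 13, |A ∩ B| = 6, |A ∖ B| = 7.
(a) |A ∩ B| ≥ 10: fails.
(b) A ∩ B ≠ ∅ (|A ∩ B| ≥ 1): holds.
(c) |A ∖ B| = 1: fails.
(d) |A ∩ B| ≥ |A ∖ B|: fails.

(b)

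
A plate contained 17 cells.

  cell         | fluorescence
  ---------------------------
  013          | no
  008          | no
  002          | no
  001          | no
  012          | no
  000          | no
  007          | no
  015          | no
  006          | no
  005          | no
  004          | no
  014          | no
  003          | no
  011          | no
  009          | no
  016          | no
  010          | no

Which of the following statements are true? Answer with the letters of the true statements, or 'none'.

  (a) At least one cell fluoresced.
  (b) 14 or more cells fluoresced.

none

|A| = 17, |A ∩ B| = 0, |A ∖ B| = 17.
(a) A ∩ B ≠ ∅ (|A ∩ B| ≥ 1): fails.
(b) |A ∩ B| ≥ 14: fails.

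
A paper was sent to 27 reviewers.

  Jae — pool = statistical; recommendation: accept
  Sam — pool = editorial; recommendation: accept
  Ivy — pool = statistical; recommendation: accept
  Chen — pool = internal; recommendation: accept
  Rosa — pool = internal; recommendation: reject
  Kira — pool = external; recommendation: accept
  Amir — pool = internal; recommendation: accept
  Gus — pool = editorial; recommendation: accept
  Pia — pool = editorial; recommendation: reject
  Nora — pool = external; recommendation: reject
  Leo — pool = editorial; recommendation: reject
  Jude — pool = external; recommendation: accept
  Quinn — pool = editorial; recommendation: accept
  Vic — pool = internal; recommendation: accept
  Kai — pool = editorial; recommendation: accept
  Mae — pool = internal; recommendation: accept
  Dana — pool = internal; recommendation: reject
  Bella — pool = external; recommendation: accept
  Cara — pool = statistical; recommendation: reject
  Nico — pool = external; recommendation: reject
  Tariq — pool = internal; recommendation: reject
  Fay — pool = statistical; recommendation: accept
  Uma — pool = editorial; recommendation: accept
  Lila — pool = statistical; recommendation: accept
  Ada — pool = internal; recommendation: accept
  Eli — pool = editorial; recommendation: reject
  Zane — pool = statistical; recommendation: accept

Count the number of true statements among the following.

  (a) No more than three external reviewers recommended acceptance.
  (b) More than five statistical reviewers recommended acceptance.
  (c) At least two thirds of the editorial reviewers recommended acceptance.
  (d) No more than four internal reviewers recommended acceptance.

1

(a) external: |A| = 5, |A ∩ B| = 3; needs |A ∩ B| ≤ 3 — true.
(b) statistical: |A| = 6, |A ∩ B| = 5; needs |A ∩ B| > 5 — false.
(c) editorial: |A| = 8, |A ∩ B| = 5; needs |A ∩ B| / |A| ≥ 2/3 — false.
(d) internal: |A| = 8, |A ∩ B| = 5; needs |A ∩ B| ≤ 4 — false.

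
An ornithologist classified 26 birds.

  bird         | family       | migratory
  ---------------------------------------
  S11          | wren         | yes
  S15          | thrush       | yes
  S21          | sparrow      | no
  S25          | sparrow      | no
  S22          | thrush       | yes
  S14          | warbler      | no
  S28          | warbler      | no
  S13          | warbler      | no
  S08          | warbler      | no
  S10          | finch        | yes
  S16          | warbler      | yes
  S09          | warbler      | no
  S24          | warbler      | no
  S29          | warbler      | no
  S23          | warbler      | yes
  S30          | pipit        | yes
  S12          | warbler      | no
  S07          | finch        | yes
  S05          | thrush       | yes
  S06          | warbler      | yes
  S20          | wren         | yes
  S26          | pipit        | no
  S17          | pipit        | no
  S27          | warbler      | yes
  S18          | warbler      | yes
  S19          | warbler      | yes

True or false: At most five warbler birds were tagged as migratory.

False

Truth condition: |A ∩ B| ≤ 5.
A (the restrictor) = {S14, S28, S13, S08, S16, S09, S24, S29, S23, S12, S06, S27, S18, S19}, |A| = 14.
A ∩ B = {S16, S23, S06, S27, S18, S19}, so |A ∩ B| = 6.
|A ∩ B| = 6, so the statement is false.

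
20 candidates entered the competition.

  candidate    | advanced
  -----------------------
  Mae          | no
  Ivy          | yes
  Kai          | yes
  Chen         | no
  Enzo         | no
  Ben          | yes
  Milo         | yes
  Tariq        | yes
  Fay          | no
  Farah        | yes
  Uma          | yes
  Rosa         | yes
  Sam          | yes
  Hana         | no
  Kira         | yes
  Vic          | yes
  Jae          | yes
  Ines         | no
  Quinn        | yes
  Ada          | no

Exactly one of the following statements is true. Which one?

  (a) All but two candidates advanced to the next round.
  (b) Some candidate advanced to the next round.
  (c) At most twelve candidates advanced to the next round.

(b)

|A| = 20, |A ∩ B| = 13, |A ∖ B| = 7.
(a) requires |A ∖ B| = 2: false.
(b) requires A ∩ B ≠ ∅ (|A ∩ B| ≥ 1): true.
(c) requires |A ∩ B| ≤ 12: false.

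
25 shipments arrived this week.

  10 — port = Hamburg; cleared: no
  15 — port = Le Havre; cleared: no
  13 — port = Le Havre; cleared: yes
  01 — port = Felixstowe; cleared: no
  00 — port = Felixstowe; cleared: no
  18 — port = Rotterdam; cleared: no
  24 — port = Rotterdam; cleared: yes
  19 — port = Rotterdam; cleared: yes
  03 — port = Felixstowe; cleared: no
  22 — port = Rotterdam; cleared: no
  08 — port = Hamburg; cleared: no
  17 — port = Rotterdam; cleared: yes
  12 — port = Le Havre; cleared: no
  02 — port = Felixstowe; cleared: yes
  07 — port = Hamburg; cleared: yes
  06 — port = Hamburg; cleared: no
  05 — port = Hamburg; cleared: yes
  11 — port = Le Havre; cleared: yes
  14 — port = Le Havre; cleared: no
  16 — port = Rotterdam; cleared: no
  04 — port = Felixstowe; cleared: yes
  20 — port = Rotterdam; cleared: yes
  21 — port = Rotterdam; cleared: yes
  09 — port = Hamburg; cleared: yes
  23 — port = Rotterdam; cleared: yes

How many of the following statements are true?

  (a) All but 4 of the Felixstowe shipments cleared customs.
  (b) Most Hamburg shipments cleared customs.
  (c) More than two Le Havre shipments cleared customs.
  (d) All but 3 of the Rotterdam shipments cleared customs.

1

(a) Felixstowe: |A| = 5, |A ∩ B| = 2; needs |A ∖ B| = 4 — false.
(b) Hamburg: |A| = 6, |A ∩ B| = 3; needs |A ∩ B| > |A ∖ B| — false.
(c) Le Havre: |A| = 5, |A ∩ B| = 2; needs |A ∩ B| > 2 — false.
(d) Rotterdam: |A| = 9, |A ∩ B| = 6; needs |A ∖ B| = 3 — true.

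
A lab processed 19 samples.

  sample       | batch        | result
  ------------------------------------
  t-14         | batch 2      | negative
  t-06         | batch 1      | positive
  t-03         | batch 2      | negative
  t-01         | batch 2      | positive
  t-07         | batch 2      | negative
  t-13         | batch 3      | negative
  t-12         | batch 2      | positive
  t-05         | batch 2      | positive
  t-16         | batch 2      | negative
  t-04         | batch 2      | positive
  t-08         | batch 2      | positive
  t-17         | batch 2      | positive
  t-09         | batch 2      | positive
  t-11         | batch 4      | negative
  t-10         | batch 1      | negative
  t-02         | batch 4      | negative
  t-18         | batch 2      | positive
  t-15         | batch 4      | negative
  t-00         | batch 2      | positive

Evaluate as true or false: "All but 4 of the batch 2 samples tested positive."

True

'All but 4 of the batch 2 samples tested positive' holds iff |A ∖ B| = 4.
A (the restrictor) = {t-14, t-03, t-01, t-07, t-12, t-05, t-16, t-04, t-08, t-17, t-09, t-18, t-00}, |A| = 13.
A ∖ B = {t-14, t-03, t-07, t-16}, so |A ∖ B| = 4.
|A ∖ B| = 4, so the statement is true.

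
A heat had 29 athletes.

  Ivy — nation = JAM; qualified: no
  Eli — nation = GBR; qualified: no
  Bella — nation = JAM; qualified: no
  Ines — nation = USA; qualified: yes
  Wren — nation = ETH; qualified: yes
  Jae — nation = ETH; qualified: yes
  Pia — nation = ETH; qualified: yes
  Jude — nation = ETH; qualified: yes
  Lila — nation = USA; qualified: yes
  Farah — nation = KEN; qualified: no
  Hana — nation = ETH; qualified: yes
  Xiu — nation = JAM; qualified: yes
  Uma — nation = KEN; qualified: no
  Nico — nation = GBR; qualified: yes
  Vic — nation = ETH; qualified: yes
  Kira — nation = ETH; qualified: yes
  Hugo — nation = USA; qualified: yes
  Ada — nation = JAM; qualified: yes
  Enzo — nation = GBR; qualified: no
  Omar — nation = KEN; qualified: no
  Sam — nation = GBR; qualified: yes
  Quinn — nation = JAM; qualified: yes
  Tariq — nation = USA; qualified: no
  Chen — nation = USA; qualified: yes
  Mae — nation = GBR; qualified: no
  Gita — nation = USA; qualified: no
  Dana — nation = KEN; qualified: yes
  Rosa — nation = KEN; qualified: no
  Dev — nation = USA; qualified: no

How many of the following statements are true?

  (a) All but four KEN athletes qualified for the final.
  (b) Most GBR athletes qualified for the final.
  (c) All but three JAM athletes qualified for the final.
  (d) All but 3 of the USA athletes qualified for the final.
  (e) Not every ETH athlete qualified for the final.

(a) KEN: |A| = 5, |A ∩ B| = 1; needs |A ∖ B| = 4 — true.
(b) GBR: |A| = 5, |A ∩ B| = 2; needs |A ∩ B| > |A ∖ B| — false.
(c) JAM: |A| = 5, |A ∩ B| = 3; needs |A ∖ B| = 3 — false.
(d) USA: |A| = 7, |A ∩ B| = 4; needs |A ∖ B| = 3 — true.
(e) ETH: |A| = 7, |A ∩ B| = 7; needs A ⊄ B (|A ∖ B| ≥ 1) — false.

2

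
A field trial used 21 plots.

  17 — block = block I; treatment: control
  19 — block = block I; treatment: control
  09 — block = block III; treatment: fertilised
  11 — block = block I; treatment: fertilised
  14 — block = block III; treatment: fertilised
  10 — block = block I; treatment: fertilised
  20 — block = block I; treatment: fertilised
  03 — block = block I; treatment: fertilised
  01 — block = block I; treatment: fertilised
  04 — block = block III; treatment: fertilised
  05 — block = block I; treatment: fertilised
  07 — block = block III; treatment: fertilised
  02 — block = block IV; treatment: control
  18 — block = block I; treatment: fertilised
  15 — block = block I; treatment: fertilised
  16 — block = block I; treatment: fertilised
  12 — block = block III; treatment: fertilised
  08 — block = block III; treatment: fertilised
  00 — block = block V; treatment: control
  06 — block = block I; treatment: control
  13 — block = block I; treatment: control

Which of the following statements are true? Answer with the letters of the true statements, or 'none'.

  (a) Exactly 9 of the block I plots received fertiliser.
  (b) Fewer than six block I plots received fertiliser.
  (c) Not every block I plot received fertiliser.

|A| = 13, |A ∩ B| = 9, |A ∖ B| = 4.
(a) |A ∩ B| = 9: holds.
(b) |A ∩ B| < 6: fails.
(c) A ⊄ B (|A ∖ B| ≥ 1): holds.

(a), (c)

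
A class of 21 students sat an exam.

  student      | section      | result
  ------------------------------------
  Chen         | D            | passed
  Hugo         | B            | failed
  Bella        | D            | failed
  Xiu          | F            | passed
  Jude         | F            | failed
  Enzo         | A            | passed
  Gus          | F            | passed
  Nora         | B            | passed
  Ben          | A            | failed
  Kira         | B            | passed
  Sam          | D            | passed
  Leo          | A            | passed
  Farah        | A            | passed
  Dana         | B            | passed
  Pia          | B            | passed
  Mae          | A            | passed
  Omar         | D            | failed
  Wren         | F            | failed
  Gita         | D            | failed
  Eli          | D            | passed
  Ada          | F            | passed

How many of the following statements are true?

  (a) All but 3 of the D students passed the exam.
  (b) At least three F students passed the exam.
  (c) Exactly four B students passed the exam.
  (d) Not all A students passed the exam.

(a) D: |A| = 6, |A ∩ B| = 3; needs |A ∖ B| = 3 — true.
(b) F: |A| = 5, |A ∩ B| = 3; needs |A ∩ B| ≥ 3 — true.
(c) B: |A| = 5, |A ∩ B| = 4; needs |A ∩ B| = 4 — true.
(d) A: |A| = 5, |A ∩ B| = 4; needs A ⊄ B (|A ∖ B| ≥ 1) — true.

4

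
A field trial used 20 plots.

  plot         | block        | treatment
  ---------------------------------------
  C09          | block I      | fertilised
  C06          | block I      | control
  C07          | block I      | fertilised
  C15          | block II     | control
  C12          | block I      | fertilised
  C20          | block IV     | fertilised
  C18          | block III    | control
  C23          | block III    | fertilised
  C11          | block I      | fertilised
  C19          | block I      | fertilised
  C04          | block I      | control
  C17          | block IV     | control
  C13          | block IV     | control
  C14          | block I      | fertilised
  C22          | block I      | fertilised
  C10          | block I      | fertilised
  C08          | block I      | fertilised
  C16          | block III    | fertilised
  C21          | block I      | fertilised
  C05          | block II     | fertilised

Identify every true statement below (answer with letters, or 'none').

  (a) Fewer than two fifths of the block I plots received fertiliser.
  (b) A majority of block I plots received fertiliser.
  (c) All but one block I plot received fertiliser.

|A| = 12, |A ∩ B| = 10, |A ∖ B| = 2.
(a) |A ∩ B| / |A| < 2/5: fails.
(b) |A ∩ B| > |A ∖ B|: holds.
(c) |A ∖ B| = 1: fails.

(b)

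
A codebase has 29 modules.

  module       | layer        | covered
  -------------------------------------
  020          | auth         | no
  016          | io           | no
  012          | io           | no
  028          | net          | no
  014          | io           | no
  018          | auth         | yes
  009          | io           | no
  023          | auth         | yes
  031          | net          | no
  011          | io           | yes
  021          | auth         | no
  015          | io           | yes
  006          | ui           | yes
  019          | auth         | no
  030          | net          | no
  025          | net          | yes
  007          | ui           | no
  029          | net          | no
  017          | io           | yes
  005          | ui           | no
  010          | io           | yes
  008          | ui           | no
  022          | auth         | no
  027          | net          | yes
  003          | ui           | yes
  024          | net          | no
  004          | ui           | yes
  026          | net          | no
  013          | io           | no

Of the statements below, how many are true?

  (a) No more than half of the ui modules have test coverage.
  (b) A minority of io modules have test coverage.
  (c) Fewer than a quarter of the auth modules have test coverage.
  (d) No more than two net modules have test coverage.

(a) ui: |A| = 6, |A ∩ B| = 3; needs |A ∩ B| ≤ |A ∖ B| — true.
(b) io: |A| = 9, |A ∩ B| = 4; needs |A ∩ B| < |A ∖ B| — true.
(c) auth: |A| = 6, |A ∩ B| = 2; needs |A ∩ B| / |A| < 1/4 — false.
(d) net: |A| = 8, |A ∩ B| = 2; needs |A ∩ B| ≤ 2 — true.

3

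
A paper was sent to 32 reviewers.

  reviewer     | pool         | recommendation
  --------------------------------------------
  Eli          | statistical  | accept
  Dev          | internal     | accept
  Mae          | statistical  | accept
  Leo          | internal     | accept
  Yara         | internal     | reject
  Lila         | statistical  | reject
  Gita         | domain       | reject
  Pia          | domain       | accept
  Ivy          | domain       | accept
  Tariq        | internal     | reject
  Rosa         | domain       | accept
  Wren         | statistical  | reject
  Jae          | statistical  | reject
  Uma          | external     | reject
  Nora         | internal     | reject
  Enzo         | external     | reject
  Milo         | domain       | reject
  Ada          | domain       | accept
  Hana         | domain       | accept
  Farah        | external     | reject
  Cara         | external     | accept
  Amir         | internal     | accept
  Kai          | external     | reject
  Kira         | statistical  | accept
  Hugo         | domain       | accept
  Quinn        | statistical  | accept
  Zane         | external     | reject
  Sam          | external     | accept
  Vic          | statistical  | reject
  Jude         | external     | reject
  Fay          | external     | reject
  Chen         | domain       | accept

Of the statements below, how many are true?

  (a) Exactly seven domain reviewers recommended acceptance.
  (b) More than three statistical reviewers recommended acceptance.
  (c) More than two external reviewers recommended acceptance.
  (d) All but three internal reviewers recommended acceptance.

3

(a) domain: |A| = 9, |A ∩ B| = 7; needs |A ∩ B| = 7 — true.
(b) statistical: |A| = 8, |A ∩ B| = 4; needs |A ∩ B| > 3 — true.
(c) external: |A| = 9, |A ∩ B| = 2; needs |A ∩ B| > 2 — false.
(d) internal: |A| = 6, |A ∩ B| = 3; needs |A ∖ B| = 3 — true.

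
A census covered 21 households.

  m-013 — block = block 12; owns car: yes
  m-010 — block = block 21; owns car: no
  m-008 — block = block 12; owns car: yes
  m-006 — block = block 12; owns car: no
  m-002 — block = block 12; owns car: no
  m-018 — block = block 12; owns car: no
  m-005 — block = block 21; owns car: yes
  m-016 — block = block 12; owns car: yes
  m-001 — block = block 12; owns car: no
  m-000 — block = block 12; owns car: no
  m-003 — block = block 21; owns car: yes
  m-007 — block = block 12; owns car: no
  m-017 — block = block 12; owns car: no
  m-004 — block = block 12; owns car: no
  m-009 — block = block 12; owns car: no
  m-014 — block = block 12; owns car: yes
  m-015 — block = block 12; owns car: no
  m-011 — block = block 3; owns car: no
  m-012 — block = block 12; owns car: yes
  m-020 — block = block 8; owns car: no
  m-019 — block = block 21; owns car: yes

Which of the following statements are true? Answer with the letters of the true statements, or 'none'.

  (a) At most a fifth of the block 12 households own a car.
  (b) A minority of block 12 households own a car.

|A| = 15, |A ∩ B| = 5, |A ∖ B| = 10.
(a) |A ∩ B| / |A| ≤ 1/5: fails.
(b) |A ∩ B| < |A ∖ B|: holds.

(b)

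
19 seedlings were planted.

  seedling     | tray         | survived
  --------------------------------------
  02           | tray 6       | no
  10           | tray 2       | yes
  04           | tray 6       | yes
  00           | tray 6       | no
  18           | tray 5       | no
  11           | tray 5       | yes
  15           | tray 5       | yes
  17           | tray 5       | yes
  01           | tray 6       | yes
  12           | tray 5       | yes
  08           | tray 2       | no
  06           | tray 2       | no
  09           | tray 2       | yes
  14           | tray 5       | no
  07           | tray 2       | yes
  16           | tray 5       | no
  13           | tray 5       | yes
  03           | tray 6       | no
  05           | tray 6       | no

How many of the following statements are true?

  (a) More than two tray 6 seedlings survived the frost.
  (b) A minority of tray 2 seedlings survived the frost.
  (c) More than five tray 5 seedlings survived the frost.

(a) tray 6: |A| = 6, |A ∩ B| = 2; needs |A ∩ B| > 2 — false.
(b) tray 2: |A| = 5, |A ∩ B| = 3; needs |A ∩ B| < |A ∖ B| — false.
(c) tray 5: |A| = 8, |A ∩ B| = 5; needs |A ∩ B| > 5 — false.

0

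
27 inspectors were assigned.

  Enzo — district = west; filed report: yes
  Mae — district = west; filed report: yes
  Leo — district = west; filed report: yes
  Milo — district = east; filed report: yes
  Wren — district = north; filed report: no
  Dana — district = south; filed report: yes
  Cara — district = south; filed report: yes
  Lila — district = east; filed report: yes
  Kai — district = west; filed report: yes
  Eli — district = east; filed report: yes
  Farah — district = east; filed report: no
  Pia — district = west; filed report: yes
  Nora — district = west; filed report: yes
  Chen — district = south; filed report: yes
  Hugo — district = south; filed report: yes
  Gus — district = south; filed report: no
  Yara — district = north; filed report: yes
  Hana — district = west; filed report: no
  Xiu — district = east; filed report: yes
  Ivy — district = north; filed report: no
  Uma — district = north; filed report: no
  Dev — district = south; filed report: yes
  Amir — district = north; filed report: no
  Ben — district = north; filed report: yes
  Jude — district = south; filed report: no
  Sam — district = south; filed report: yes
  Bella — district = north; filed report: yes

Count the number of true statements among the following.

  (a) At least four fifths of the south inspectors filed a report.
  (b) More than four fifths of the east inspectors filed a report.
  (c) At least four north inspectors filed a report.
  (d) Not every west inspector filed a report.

1

(a) south: |A| = 8, |A ∩ B| = 6; needs |A ∩ B| / |A| ≥ 4/5 — false.
(b) east: |A| = 5, |A ∩ B| = 4; needs |A ∩ B| / |A| > 4/5 — false.
(c) north: |A| = 7, |A ∩ B| = 3; needs |A ∩ B| ≥ 4 — false.
(d) west: |A| = 7, |A ∩ B| = 6; needs A ⊄ B (|A ∖ B| ≥ 1) — true.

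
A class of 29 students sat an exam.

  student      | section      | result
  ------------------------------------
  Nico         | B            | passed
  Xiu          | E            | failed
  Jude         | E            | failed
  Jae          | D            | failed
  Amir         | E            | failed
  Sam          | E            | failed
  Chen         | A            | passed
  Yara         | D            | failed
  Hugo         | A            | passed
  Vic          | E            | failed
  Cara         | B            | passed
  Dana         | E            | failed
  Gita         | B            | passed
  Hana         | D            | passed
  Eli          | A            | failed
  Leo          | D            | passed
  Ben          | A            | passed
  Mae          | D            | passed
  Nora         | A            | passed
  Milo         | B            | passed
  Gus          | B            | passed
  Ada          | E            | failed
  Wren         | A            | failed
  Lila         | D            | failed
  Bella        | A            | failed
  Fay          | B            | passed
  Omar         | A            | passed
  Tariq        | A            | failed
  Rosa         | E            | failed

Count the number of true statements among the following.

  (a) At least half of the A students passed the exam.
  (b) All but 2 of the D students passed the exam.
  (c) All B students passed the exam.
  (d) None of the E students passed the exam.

(a) A: |A| = 9, |A ∩ B| = 5; needs |A ∩ B| ≥ |A ∖ B| — true.
(b) D: |A| = 6, |A ∩ B| = 3; needs |A ∖ B| = 2 — false.
(c) B: |A| = 6, |A ∩ B| = 6; needs A ⊆ B, i.e. every element of A is in B (|A ∖ B| = 0) — true.
(d) E: |A| = 8, |A ∩ B| = 0; needs A ∩ B = ∅ (|A ∩ B| = 0) — true.

3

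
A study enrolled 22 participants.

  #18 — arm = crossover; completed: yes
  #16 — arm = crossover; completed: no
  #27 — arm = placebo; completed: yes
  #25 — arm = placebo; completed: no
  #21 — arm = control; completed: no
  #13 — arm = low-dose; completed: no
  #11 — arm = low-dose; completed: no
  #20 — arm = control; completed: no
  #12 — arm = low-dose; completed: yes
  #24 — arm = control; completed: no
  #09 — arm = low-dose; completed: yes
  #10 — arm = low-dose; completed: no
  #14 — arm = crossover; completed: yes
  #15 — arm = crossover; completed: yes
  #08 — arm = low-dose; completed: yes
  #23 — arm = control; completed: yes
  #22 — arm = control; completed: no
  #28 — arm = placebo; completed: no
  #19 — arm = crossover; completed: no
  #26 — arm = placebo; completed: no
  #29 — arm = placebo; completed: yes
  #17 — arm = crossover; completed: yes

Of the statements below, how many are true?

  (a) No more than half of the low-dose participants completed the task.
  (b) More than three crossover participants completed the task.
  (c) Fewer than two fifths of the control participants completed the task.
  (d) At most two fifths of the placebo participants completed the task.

(a) low-dose: |A| = 6, |A ∩ B| = 3; needs |A ∩ B| ≤ |A ∖ B| — true.
(b) crossover: |A| = 6, |A ∩ B| = 4; needs |A ∩ B| > 3 — true.
(c) control: |A| = 5, |A ∩ B| = 1; needs |A ∩ B| / |A| < 2/5 — true.
(d) placebo: |A| = 5, |A ∩ B| = 2; needs |A ∩ B| / |A| ≤ 2/5 — true.

4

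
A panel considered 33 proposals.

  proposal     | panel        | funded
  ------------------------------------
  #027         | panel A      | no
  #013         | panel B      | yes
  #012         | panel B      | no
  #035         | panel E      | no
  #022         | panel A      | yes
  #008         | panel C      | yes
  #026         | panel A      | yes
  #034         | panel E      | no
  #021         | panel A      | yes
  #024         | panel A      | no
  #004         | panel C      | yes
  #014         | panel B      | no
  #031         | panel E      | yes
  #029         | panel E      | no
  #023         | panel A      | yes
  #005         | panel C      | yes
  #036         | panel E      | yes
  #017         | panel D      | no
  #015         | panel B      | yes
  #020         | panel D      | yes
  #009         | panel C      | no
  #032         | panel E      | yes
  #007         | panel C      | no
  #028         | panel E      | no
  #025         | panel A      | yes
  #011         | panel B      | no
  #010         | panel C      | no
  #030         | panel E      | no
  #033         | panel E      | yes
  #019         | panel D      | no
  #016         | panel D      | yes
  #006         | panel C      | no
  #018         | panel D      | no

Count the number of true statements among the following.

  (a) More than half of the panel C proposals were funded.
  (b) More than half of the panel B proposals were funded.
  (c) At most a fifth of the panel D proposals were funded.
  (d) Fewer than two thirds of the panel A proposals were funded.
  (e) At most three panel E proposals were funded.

0

(a) panel C: |A| = 7, |A ∩ B| = 3; needs |A ∩ B| > |A ∖ B| — false.
(b) panel B: |A| = 5, |A ∩ B| = 2; needs |A ∩ B| > |A ∖ B| — false.
(c) panel D: |A| = 5, |A ∩ B| = 2; needs |A ∩ B| / |A| ≤ 1/5 — false.
(d) panel A: |A| = 7, |A ∩ B| = 5; needs |A ∩ B| / |A| < 2/3 — false.
(e) panel E: |A| = 9, |A ∩ B| = 4; needs |A ∩ B| ≤ 3 — false.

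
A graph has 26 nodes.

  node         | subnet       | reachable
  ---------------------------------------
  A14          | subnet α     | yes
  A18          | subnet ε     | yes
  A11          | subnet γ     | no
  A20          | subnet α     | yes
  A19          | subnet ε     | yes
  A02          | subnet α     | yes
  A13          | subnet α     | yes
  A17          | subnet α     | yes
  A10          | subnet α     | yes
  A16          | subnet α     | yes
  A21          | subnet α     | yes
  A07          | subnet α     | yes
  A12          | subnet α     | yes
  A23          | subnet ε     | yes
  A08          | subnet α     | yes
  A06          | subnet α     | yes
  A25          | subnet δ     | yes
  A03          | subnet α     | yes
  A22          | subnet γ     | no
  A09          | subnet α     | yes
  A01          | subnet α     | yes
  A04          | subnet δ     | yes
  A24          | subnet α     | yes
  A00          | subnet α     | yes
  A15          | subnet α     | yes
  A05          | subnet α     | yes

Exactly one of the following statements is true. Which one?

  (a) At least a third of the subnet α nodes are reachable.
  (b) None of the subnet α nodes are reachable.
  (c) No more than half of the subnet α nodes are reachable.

(a)

|A| = 19, |A ∩ B| = 19, |A ∖ B| = 0.
(a) requires |A ∩ B| / |A| ≥ 1/3: true.
(b) requires A ∩ B = ∅ (|A ∩ B| = 0): false.
(c) requires |A ∩ B| ≤ |A ∖ B|: false.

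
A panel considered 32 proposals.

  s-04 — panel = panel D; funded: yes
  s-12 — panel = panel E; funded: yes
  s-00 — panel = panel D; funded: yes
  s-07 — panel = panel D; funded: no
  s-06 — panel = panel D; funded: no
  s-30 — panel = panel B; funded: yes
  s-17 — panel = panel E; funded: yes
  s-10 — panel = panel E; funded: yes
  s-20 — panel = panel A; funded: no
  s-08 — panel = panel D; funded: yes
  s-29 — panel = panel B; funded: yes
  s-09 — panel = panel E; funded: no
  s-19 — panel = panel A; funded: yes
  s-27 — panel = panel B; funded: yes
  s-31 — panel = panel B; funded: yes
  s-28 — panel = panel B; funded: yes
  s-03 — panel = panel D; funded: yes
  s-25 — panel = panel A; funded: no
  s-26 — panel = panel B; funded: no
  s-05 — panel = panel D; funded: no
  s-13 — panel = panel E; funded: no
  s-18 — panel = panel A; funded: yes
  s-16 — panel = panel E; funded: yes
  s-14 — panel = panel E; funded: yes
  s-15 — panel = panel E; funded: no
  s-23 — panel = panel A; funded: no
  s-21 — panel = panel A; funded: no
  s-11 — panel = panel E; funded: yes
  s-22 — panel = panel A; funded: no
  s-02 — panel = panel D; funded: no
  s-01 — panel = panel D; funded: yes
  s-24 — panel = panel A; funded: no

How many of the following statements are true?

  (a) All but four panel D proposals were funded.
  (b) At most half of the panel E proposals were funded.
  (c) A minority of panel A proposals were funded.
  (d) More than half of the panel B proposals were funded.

(a) panel D: |A| = 9, |A ∩ B| = 5; needs |A ∖ B| = 4 — true.
(b) panel E: |A| = 9, |A ∩ B| = 6; needs |A ∩ B| ≤ |A ∖ B| — false.
(c) panel A: |A| = 8, |A ∩ B| = 2; needs |A ∩ B| < |A ∖ B| — true.
(d) panel B: |A| = 6, |A ∩ B| = 5; needs |A ∩ B| > |A ∖ B| — true.

3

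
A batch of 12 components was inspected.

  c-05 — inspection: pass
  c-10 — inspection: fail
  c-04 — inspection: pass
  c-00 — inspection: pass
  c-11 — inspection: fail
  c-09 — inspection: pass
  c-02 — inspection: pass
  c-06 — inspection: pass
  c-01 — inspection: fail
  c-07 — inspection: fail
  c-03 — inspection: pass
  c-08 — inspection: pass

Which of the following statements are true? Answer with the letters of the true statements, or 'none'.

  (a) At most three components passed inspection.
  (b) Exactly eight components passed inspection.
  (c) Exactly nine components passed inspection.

|A| = 12, |A ∩ B| = 8, |A ∖ B| = 4.
(a) |A ∩ B| ≤ 3: fails.
(b) |A ∩ B| = 8: holds.
(c) |A ∩ B| = 9: fails.

(b)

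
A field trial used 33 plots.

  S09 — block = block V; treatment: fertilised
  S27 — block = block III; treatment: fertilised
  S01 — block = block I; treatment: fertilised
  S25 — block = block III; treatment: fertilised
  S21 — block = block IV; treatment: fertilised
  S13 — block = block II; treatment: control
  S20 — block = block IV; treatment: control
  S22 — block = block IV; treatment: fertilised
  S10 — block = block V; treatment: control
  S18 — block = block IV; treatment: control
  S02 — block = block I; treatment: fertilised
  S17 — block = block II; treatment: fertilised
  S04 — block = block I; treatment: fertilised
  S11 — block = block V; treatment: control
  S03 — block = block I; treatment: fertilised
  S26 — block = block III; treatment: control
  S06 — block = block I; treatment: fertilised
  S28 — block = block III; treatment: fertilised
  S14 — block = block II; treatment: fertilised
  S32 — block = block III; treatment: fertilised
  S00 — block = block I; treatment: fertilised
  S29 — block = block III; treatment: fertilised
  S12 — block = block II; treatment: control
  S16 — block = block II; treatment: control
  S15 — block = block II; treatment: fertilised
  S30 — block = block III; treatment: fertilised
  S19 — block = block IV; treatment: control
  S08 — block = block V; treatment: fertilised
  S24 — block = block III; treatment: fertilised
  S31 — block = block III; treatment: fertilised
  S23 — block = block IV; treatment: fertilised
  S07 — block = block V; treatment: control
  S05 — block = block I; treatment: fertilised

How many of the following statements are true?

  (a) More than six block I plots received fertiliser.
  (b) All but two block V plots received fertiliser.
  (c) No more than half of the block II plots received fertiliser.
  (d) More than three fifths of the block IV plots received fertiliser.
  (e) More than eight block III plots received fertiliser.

2

(a) block I: |A| = 7, |A ∩ B| = 7; needs |A ∩ B| > 6 — true.
(b) block V: |A| = 5, |A ∩ B| = 2; needs |A ∖ B| = 2 — false.
(c) block II: |A| = 6, |A ∩ B| = 3; needs |A ∩ B| ≤ |A ∖ B| — true.
(d) block IV: |A| = 6, |A ∩ B| = 3; needs |A ∩ B| / |A| > 3/5 — false.
(e) block III: |A| = 9, |A ∩ B| = 8; needs |A ∩ B| > 8 — false.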